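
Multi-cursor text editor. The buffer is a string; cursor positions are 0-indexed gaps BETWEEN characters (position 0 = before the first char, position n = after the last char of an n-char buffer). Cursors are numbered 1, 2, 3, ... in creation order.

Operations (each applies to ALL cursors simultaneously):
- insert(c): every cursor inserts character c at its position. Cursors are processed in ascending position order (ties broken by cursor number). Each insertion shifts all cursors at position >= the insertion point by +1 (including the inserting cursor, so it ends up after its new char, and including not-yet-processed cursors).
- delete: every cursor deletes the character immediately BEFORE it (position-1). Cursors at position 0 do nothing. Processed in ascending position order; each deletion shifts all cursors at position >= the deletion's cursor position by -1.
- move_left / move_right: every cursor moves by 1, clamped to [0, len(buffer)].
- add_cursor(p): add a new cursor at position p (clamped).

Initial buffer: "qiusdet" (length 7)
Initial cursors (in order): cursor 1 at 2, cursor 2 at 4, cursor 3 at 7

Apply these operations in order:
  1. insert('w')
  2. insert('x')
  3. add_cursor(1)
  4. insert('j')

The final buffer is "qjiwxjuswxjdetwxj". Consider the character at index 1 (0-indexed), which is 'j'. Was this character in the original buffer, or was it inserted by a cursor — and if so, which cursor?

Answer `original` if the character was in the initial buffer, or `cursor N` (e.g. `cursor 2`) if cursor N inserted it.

Answer: cursor 4

Derivation:
After op 1 (insert('w')): buffer="qiwuswdetw" (len 10), cursors c1@3 c2@6 c3@10, authorship ..1..2...3
After op 2 (insert('x')): buffer="qiwxuswxdetwx" (len 13), cursors c1@4 c2@8 c3@13, authorship ..11..22...33
After op 3 (add_cursor(1)): buffer="qiwxuswxdetwx" (len 13), cursors c4@1 c1@4 c2@8 c3@13, authorship ..11..22...33
After op 4 (insert('j')): buffer="qjiwxjuswxjdetwxj" (len 17), cursors c4@2 c1@6 c2@11 c3@17, authorship .4.111..222...333
Authorship (.=original, N=cursor N): . 4 . 1 1 1 . . 2 2 2 . . . 3 3 3
Index 1: author = 4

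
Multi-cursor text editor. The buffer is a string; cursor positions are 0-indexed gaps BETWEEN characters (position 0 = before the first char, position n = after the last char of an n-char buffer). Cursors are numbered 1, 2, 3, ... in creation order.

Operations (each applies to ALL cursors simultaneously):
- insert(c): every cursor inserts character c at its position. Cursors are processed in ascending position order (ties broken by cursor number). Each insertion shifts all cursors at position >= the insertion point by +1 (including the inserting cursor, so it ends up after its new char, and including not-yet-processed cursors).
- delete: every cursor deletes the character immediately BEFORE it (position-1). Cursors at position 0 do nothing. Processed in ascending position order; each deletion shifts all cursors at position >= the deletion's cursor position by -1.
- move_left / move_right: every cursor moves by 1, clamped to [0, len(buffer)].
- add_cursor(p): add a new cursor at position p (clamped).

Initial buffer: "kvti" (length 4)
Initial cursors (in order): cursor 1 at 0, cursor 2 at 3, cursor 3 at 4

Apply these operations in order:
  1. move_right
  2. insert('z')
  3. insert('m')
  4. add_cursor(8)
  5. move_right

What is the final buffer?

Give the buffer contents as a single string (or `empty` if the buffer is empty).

After op 1 (move_right): buffer="kvti" (len 4), cursors c1@1 c2@4 c3@4, authorship ....
After op 2 (insert('z')): buffer="kzvtizz" (len 7), cursors c1@2 c2@7 c3@7, authorship .1...23
After op 3 (insert('m')): buffer="kzmvtizzmm" (len 10), cursors c1@3 c2@10 c3@10, authorship .11...2323
After op 4 (add_cursor(8)): buffer="kzmvtizzmm" (len 10), cursors c1@3 c4@8 c2@10 c3@10, authorship .11...2323
After op 5 (move_right): buffer="kzmvtizzmm" (len 10), cursors c1@4 c4@9 c2@10 c3@10, authorship .11...2323

Answer: kzmvtizzmm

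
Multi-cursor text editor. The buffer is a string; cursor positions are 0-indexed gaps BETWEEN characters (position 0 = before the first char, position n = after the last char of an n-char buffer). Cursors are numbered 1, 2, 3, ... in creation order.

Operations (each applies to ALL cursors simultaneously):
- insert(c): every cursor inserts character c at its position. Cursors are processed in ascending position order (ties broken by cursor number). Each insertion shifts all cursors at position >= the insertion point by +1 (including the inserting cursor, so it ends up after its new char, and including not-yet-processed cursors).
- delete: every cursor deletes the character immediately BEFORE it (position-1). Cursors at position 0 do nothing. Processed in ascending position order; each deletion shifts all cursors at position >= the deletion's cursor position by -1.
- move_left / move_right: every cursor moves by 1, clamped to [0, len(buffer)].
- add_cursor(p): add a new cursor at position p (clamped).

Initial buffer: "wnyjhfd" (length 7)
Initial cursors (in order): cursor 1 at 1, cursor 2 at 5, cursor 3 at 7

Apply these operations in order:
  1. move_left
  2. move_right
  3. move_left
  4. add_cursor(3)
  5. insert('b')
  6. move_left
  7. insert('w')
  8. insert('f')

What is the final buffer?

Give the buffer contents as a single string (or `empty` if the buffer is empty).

After op 1 (move_left): buffer="wnyjhfd" (len 7), cursors c1@0 c2@4 c3@6, authorship .......
After op 2 (move_right): buffer="wnyjhfd" (len 7), cursors c1@1 c2@5 c3@7, authorship .......
After op 3 (move_left): buffer="wnyjhfd" (len 7), cursors c1@0 c2@4 c3@6, authorship .......
After op 4 (add_cursor(3)): buffer="wnyjhfd" (len 7), cursors c1@0 c4@3 c2@4 c3@6, authorship .......
After op 5 (insert('b')): buffer="bwnybjbhfbd" (len 11), cursors c1@1 c4@5 c2@7 c3@10, authorship 1...4.2..3.
After op 6 (move_left): buffer="bwnybjbhfbd" (len 11), cursors c1@0 c4@4 c2@6 c3@9, authorship 1...4.2..3.
After op 7 (insert('w')): buffer="wbwnywbjwbhfwbd" (len 15), cursors c1@1 c4@6 c2@9 c3@13, authorship 11...44.22..33.
After op 8 (insert('f')): buffer="wfbwnywfbjwfbhfwfbd" (len 19), cursors c1@2 c4@8 c2@12 c3@17, authorship 111...444.222..333.

Answer: wfbwnywfbjwfbhfwfbd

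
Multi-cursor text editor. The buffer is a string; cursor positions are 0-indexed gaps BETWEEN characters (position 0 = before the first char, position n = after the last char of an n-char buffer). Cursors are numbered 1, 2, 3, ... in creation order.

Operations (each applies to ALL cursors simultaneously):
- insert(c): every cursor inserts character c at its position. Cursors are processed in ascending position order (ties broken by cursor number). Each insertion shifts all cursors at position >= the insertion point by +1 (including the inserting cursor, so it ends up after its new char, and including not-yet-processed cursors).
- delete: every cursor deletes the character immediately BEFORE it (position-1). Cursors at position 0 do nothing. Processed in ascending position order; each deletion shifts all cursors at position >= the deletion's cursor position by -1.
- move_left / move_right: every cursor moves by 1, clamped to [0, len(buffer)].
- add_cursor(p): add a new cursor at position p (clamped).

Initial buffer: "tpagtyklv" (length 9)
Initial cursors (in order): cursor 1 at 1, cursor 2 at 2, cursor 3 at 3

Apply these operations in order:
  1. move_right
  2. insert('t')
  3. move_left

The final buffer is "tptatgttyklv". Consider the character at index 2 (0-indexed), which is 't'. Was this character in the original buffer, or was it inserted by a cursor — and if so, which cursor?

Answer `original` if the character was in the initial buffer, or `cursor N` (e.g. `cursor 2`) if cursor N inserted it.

Answer: cursor 1

Derivation:
After op 1 (move_right): buffer="tpagtyklv" (len 9), cursors c1@2 c2@3 c3@4, authorship .........
After op 2 (insert('t')): buffer="tptatgttyklv" (len 12), cursors c1@3 c2@5 c3@7, authorship ..1.2.3.....
After op 3 (move_left): buffer="tptatgttyklv" (len 12), cursors c1@2 c2@4 c3@6, authorship ..1.2.3.....
Authorship (.=original, N=cursor N): . . 1 . 2 . 3 . . . . .
Index 2: author = 1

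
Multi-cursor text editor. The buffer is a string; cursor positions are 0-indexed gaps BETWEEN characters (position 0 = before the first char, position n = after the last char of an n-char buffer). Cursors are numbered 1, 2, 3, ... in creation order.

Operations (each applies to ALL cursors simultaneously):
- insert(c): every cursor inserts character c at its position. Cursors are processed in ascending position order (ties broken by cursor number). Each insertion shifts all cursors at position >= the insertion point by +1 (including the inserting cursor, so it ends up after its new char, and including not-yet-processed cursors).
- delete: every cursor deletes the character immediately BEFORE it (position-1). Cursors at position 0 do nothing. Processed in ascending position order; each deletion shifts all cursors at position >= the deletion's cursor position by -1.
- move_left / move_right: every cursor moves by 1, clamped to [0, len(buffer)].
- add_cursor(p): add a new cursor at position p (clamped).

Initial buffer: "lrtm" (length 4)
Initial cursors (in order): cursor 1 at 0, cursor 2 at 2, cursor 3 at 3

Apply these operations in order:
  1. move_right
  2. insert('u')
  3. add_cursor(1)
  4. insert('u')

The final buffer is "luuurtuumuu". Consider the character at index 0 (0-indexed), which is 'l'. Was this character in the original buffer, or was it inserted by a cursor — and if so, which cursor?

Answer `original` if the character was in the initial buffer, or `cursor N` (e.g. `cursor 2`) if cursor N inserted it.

After op 1 (move_right): buffer="lrtm" (len 4), cursors c1@1 c2@3 c3@4, authorship ....
After op 2 (insert('u')): buffer="lurtumu" (len 7), cursors c1@2 c2@5 c3@7, authorship .1..2.3
After op 3 (add_cursor(1)): buffer="lurtumu" (len 7), cursors c4@1 c1@2 c2@5 c3@7, authorship .1..2.3
After op 4 (insert('u')): buffer="luuurtuumuu" (len 11), cursors c4@2 c1@4 c2@8 c3@11, authorship .411..22.33
Authorship (.=original, N=cursor N): . 4 1 1 . . 2 2 . 3 3
Index 0: author = original

Answer: original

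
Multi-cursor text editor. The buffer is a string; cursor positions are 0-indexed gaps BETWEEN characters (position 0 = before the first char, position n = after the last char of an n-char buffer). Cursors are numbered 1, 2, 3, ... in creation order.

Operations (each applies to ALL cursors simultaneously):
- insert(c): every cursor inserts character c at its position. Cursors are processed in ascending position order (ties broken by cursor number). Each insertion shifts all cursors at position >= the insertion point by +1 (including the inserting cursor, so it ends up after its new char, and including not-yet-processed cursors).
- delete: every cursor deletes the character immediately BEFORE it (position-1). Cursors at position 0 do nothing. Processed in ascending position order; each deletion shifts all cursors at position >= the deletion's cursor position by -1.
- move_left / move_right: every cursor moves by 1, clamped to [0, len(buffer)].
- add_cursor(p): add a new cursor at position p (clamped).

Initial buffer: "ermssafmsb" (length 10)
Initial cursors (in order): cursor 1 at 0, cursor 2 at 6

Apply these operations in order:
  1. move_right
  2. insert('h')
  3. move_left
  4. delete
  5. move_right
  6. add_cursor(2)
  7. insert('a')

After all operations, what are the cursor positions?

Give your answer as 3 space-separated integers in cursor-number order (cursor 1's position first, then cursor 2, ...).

Answer: 2 10 4

Derivation:
After op 1 (move_right): buffer="ermssafmsb" (len 10), cursors c1@1 c2@7, authorship ..........
After op 2 (insert('h')): buffer="ehrmssafhmsb" (len 12), cursors c1@2 c2@9, authorship .1......2...
After op 3 (move_left): buffer="ehrmssafhmsb" (len 12), cursors c1@1 c2@8, authorship .1......2...
After op 4 (delete): buffer="hrmssahmsb" (len 10), cursors c1@0 c2@6, authorship 1.....2...
After op 5 (move_right): buffer="hrmssahmsb" (len 10), cursors c1@1 c2@7, authorship 1.....2...
After op 6 (add_cursor(2)): buffer="hrmssahmsb" (len 10), cursors c1@1 c3@2 c2@7, authorship 1.....2...
After op 7 (insert('a')): buffer="haramssahamsb" (len 13), cursors c1@2 c3@4 c2@10, authorship 11.3....22...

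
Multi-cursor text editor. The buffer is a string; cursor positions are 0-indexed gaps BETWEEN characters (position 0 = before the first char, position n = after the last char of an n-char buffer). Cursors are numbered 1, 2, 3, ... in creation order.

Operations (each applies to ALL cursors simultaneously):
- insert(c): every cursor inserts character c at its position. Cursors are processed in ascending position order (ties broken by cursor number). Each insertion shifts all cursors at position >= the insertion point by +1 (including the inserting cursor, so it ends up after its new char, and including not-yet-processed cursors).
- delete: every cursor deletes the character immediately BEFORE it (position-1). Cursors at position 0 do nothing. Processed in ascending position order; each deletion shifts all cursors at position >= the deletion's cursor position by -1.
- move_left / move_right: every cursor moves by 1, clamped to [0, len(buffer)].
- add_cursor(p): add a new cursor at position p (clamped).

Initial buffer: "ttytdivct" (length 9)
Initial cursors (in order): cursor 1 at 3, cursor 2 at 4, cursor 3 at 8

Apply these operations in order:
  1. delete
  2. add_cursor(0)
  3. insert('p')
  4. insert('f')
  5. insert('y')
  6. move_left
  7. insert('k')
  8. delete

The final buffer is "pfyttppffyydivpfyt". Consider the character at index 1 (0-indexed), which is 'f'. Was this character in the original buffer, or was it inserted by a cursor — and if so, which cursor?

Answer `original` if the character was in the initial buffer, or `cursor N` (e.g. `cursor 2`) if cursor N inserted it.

Answer: cursor 4

Derivation:
After op 1 (delete): buffer="ttdivt" (len 6), cursors c1@2 c2@2 c3@5, authorship ......
After op 2 (add_cursor(0)): buffer="ttdivt" (len 6), cursors c4@0 c1@2 c2@2 c3@5, authorship ......
After op 3 (insert('p')): buffer="pttppdivpt" (len 10), cursors c4@1 c1@5 c2@5 c3@9, authorship 4..12...3.
After op 4 (insert('f')): buffer="pfttppffdivpft" (len 14), cursors c4@2 c1@8 c2@8 c3@13, authorship 44..1212...33.
After op 5 (insert('y')): buffer="pfyttppffyydivpfyt" (len 18), cursors c4@3 c1@11 c2@11 c3@17, authorship 444..121212...333.
After op 6 (move_left): buffer="pfyttppffyydivpfyt" (len 18), cursors c4@2 c1@10 c2@10 c3@16, authorship 444..121212...333.
After op 7 (insert('k')): buffer="pfkyttppffykkydivpfkyt" (len 22), cursors c4@3 c1@13 c2@13 c3@20, authorship 4444..12121122...3333.
After op 8 (delete): buffer="pfyttppffyydivpfyt" (len 18), cursors c4@2 c1@10 c2@10 c3@16, authorship 444..121212...333.
Authorship (.=original, N=cursor N): 4 4 4 . . 1 2 1 2 1 2 . . . 3 3 3 .
Index 1: author = 4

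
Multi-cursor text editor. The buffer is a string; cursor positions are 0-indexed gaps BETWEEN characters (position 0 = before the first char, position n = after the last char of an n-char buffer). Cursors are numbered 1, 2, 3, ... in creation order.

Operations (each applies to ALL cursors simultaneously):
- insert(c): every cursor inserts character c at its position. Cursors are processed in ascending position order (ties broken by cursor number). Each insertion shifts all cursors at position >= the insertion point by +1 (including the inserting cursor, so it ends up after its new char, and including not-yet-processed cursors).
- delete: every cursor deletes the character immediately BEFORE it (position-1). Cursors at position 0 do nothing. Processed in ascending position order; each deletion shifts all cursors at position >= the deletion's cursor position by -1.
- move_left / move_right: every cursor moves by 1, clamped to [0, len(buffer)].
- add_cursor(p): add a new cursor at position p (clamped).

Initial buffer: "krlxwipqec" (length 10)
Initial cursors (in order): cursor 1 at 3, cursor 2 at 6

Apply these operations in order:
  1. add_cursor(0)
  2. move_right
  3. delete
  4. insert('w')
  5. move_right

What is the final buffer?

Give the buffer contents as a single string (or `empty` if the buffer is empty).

After op 1 (add_cursor(0)): buffer="krlxwipqec" (len 10), cursors c3@0 c1@3 c2@6, authorship ..........
After op 2 (move_right): buffer="krlxwipqec" (len 10), cursors c3@1 c1@4 c2@7, authorship ..........
After op 3 (delete): buffer="rlwiqec" (len 7), cursors c3@0 c1@2 c2@4, authorship .......
After op 4 (insert('w')): buffer="wrlwwiwqec" (len 10), cursors c3@1 c1@4 c2@7, authorship 3..1..2...
After op 5 (move_right): buffer="wrlwwiwqec" (len 10), cursors c3@2 c1@5 c2@8, authorship 3..1..2...

Answer: wrlwwiwqec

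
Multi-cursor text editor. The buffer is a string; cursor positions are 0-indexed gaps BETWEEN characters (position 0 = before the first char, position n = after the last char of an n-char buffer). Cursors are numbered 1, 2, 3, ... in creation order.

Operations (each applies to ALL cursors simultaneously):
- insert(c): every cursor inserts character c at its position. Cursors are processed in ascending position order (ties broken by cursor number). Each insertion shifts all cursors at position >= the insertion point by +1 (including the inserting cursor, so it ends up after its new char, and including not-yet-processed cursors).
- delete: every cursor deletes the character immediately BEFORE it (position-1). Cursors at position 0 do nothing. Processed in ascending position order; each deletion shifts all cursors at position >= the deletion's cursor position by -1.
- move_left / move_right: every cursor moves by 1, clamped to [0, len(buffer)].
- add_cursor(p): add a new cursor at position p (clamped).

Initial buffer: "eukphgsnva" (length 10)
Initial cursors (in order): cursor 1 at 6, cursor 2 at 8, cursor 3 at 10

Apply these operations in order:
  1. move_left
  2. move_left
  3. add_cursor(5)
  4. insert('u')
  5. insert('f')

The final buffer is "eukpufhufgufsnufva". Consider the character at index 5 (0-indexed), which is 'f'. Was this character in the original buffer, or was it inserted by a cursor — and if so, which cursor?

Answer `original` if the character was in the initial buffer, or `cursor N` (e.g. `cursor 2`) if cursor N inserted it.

Answer: cursor 1

Derivation:
After op 1 (move_left): buffer="eukphgsnva" (len 10), cursors c1@5 c2@7 c3@9, authorship ..........
After op 2 (move_left): buffer="eukphgsnva" (len 10), cursors c1@4 c2@6 c3@8, authorship ..........
After op 3 (add_cursor(5)): buffer="eukphgsnva" (len 10), cursors c1@4 c4@5 c2@6 c3@8, authorship ..........
After op 4 (insert('u')): buffer="eukpuhugusnuva" (len 14), cursors c1@5 c4@7 c2@9 c3@12, authorship ....1.4.2..3..
After op 5 (insert('f')): buffer="eukpufhufgufsnufva" (len 18), cursors c1@6 c4@9 c2@12 c3@16, authorship ....11.44.22..33..
Authorship (.=original, N=cursor N): . . . . 1 1 . 4 4 . 2 2 . . 3 3 . .
Index 5: author = 1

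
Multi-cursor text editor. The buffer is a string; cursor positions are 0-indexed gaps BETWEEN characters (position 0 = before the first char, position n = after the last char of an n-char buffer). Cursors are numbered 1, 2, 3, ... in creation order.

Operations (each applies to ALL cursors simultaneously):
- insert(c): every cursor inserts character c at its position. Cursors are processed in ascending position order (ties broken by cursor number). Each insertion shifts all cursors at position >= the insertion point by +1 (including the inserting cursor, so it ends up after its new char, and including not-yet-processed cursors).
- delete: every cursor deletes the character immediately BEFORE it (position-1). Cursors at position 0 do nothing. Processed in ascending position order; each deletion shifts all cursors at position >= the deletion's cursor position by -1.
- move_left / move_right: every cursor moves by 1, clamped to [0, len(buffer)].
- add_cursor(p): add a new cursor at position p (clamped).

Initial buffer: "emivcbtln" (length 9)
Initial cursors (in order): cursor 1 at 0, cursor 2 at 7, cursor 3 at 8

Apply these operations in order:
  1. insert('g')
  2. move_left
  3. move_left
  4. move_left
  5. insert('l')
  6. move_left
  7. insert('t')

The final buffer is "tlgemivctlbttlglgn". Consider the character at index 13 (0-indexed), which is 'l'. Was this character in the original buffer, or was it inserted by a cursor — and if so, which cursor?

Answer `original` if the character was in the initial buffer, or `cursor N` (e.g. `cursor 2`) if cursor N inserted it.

Answer: cursor 3

Derivation:
After op 1 (insert('g')): buffer="gemivcbtglgn" (len 12), cursors c1@1 c2@9 c3@11, authorship 1.......2.3.
After op 2 (move_left): buffer="gemivcbtglgn" (len 12), cursors c1@0 c2@8 c3@10, authorship 1.......2.3.
After op 3 (move_left): buffer="gemivcbtglgn" (len 12), cursors c1@0 c2@7 c3@9, authorship 1.......2.3.
After op 4 (move_left): buffer="gemivcbtglgn" (len 12), cursors c1@0 c2@6 c3@8, authorship 1.......2.3.
After op 5 (insert('l')): buffer="lgemivclbtlglgn" (len 15), cursors c1@1 c2@8 c3@11, authorship 11.....2..32.3.
After op 6 (move_left): buffer="lgemivclbtlglgn" (len 15), cursors c1@0 c2@7 c3@10, authorship 11.....2..32.3.
After op 7 (insert('t')): buffer="tlgemivctlbttlglgn" (len 18), cursors c1@1 c2@9 c3@13, authorship 111.....22..332.3.
Authorship (.=original, N=cursor N): 1 1 1 . . . . . 2 2 . . 3 3 2 . 3 .
Index 13: author = 3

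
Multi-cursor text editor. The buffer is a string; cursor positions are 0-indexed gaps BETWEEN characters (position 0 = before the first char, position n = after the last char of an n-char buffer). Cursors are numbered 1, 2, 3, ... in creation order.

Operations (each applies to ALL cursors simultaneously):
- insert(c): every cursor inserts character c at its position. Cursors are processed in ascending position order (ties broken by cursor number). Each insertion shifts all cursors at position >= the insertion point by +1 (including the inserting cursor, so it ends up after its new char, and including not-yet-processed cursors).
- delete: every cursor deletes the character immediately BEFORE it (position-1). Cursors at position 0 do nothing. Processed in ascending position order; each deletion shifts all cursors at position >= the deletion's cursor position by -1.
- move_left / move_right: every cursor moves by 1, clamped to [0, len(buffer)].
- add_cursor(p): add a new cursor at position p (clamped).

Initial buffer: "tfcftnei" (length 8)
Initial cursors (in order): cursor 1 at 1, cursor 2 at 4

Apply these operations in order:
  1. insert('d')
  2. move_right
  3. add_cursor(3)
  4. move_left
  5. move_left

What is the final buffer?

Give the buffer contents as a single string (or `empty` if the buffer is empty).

After op 1 (insert('d')): buffer="tdfcfdtnei" (len 10), cursors c1@2 c2@6, authorship .1...2....
After op 2 (move_right): buffer="tdfcfdtnei" (len 10), cursors c1@3 c2@7, authorship .1...2....
After op 3 (add_cursor(3)): buffer="tdfcfdtnei" (len 10), cursors c1@3 c3@3 c2@7, authorship .1...2....
After op 4 (move_left): buffer="tdfcfdtnei" (len 10), cursors c1@2 c3@2 c2@6, authorship .1...2....
After op 5 (move_left): buffer="tdfcfdtnei" (len 10), cursors c1@1 c3@1 c2@5, authorship .1...2....

Answer: tdfcfdtnei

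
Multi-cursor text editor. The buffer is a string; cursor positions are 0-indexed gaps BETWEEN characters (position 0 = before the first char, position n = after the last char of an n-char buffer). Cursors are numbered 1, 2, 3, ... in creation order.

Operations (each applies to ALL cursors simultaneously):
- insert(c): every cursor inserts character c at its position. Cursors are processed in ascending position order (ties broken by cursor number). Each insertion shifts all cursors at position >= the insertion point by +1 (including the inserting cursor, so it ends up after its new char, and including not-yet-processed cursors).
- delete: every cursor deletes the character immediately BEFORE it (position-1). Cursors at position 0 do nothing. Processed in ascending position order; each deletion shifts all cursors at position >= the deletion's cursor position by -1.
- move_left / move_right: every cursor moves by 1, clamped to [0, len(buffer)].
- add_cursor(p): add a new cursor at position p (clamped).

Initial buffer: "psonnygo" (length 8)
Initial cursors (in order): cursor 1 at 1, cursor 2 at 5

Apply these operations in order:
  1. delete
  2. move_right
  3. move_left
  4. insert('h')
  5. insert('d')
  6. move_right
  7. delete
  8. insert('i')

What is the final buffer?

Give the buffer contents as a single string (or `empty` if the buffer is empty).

After op 1 (delete): buffer="sonygo" (len 6), cursors c1@0 c2@3, authorship ......
After op 2 (move_right): buffer="sonygo" (len 6), cursors c1@1 c2@4, authorship ......
After op 3 (move_left): buffer="sonygo" (len 6), cursors c1@0 c2@3, authorship ......
After op 4 (insert('h')): buffer="hsonhygo" (len 8), cursors c1@1 c2@5, authorship 1...2...
After op 5 (insert('d')): buffer="hdsonhdygo" (len 10), cursors c1@2 c2@7, authorship 11...22...
After op 6 (move_right): buffer="hdsonhdygo" (len 10), cursors c1@3 c2@8, authorship 11...22...
After op 7 (delete): buffer="hdonhdgo" (len 8), cursors c1@2 c2@6, authorship 11..22..
After op 8 (insert('i')): buffer="hdionhdigo" (len 10), cursors c1@3 c2@8, authorship 111..222..

Answer: hdionhdigo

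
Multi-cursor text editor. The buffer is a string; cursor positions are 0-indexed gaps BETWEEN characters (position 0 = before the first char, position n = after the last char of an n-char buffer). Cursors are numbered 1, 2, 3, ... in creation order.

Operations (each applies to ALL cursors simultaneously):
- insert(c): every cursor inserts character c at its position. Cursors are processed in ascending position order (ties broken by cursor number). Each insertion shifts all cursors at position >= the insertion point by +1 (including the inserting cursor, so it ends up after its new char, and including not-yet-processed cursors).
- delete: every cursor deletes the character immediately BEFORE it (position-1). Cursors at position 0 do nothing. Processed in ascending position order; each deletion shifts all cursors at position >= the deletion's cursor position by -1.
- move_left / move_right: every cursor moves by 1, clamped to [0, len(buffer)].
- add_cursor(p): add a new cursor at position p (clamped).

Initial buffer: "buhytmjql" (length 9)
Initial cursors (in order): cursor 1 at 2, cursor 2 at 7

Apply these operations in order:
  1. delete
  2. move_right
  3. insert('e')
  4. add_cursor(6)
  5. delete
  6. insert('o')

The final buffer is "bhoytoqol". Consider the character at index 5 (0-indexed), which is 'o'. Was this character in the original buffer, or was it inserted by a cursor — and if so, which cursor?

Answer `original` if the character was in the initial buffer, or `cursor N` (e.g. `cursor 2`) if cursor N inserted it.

Answer: cursor 3

Derivation:
After op 1 (delete): buffer="bhytmql" (len 7), cursors c1@1 c2@5, authorship .......
After op 2 (move_right): buffer="bhytmql" (len 7), cursors c1@2 c2@6, authorship .......
After op 3 (insert('e')): buffer="bheytmqel" (len 9), cursors c1@3 c2@8, authorship ..1....2.
After op 4 (add_cursor(6)): buffer="bheytmqel" (len 9), cursors c1@3 c3@6 c2@8, authorship ..1....2.
After op 5 (delete): buffer="bhytql" (len 6), cursors c1@2 c3@4 c2@5, authorship ......
After op 6 (insert('o')): buffer="bhoytoqol" (len 9), cursors c1@3 c3@6 c2@8, authorship ..1..3.2.
Authorship (.=original, N=cursor N): . . 1 . . 3 . 2 .
Index 5: author = 3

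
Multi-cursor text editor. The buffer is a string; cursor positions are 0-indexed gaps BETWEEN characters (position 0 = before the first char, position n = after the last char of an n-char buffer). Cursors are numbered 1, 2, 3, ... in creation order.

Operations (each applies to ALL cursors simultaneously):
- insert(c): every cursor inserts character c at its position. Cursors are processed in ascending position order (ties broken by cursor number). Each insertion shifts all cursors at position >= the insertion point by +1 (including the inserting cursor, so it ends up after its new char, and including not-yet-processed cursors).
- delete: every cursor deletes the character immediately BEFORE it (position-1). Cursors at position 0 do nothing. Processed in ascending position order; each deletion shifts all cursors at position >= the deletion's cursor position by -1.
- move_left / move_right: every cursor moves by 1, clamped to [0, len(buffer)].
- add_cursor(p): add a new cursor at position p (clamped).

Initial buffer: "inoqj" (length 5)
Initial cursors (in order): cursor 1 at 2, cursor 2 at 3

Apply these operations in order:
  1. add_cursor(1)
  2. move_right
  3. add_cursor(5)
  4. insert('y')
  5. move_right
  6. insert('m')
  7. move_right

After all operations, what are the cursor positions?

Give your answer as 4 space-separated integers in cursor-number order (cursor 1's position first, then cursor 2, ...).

After op 1 (add_cursor(1)): buffer="inoqj" (len 5), cursors c3@1 c1@2 c2@3, authorship .....
After op 2 (move_right): buffer="inoqj" (len 5), cursors c3@2 c1@3 c2@4, authorship .....
After op 3 (add_cursor(5)): buffer="inoqj" (len 5), cursors c3@2 c1@3 c2@4 c4@5, authorship .....
After op 4 (insert('y')): buffer="inyoyqyjy" (len 9), cursors c3@3 c1@5 c2@7 c4@9, authorship ..3.1.2.4
After op 5 (move_right): buffer="inyoyqyjy" (len 9), cursors c3@4 c1@6 c2@8 c4@9, authorship ..3.1.2.4
After op 6 (insert('m')): buffer="inyomyqmyjmym" (len 13), cursors c3@5 c1@8 c2@11 c4@13, authorship ..3.31.12.244
After op 7 (move_right): buffer="inyomyqmyjmym" (len 13), cursors c3@6 c1@9 c2@12 c4@13, authorship ..3.31.12.244

Answer: 9 12 6 13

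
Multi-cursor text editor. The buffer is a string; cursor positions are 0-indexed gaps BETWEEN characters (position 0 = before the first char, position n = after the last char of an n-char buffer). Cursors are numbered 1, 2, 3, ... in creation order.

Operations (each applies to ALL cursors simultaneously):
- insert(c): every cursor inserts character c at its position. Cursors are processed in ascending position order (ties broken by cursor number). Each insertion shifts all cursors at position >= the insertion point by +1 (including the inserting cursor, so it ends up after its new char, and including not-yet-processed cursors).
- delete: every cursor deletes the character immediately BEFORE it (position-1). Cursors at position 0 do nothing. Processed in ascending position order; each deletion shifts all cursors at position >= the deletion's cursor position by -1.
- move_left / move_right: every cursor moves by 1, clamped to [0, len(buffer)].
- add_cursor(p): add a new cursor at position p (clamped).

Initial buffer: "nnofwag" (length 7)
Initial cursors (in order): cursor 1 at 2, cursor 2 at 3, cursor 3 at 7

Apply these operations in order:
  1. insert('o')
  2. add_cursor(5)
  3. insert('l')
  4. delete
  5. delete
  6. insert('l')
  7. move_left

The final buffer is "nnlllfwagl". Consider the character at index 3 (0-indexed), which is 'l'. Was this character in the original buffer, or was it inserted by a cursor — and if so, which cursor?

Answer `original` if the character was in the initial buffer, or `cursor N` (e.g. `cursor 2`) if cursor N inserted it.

Answer: cursor 2

Derivation:
After op 1 (insert('o')): buffer="nnooofwago" (len 10), cursors c1@3 c2@5 c3@10, authorship ..1.2....3
After op 2 (add_cursor(5)): buffer="nnooofwago" (len 10), cursors c1@3 c2@5 c4@5 c3@10, authorship ..1.2....3
After op 3 (insert('l')): buffer="nnoloollfwagol" (len 14), cursors c1@4 c2@8 c4@8 c3@14, authorship ..11.224....33
After op 4 (delete): buffer="nnooofwago" (len 10), cursors c1@3 c2@5 c4@5 c3@10, authorship ..1.2....3
After op 5 (delete): buffer="nnfwag" (len 6), cursors c1@2 c2@2 c4@2 c3@6, authorship ......
After op 6 (insert('l')): buffer="nnlllfwagl" (len 10), cursors c1@5 c2@5 c4@5 c3@10, authorship ..124....3
After op 7 (move_left): buffer="nnlllfwagl" (len 10), cursors c1@4 c2@4 c4@4 c3@9, authorship ..124....3
Authorship (.=original, N=cursor N): . . 1 2 4 . . . . 3
Index 3: author = 2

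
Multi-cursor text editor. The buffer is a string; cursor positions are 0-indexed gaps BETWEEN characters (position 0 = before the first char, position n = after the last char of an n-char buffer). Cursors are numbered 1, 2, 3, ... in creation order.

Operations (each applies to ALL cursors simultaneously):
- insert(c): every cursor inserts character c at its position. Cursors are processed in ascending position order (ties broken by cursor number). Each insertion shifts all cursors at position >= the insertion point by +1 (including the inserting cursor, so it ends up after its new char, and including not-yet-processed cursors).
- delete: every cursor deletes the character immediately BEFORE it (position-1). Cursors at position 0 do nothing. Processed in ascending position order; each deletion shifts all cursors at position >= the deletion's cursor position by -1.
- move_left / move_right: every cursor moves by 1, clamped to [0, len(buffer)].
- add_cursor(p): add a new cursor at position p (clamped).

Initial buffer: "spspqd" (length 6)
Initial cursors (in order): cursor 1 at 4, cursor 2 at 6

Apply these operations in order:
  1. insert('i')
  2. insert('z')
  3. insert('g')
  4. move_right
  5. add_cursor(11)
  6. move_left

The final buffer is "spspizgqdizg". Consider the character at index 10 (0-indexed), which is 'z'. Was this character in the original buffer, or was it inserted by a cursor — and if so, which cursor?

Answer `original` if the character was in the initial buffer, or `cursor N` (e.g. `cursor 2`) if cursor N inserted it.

After op 1 (insert('i')): buffer="spspiqdi" (len 8), cursors c1@5 c2@8, authorship ....1..2
After op 2 (insert('z')): buffer="spspizqdiz" (len 10), cursors c1@6 c2@10, authorship ....11..22
After op 3 (insert('g')): buffer="spspizgqdizg" (len 12), cursors c1@7 c2@12, authorship ....111..222
After op 4 (move_right): buffer="spspizgqdizg" (len 12), cursors c1@8 c2@12, authorship ....111..222
After op 5 (add_cursor(11)): buffer="spspizgqdizg" (len 12), cursors c1@8 c3@11 c2@12, authorship ....111..222
After op 6 (move_left): buffer="spspizgqdizg" (len 12), cursors c1@7 c3@10 c2@11, authorship ....111..222
Authorship (.=original, N=cursor N): . . . . 1 1 1 . . 2 2 2
Index 10: author = 2

Answer: cursor 2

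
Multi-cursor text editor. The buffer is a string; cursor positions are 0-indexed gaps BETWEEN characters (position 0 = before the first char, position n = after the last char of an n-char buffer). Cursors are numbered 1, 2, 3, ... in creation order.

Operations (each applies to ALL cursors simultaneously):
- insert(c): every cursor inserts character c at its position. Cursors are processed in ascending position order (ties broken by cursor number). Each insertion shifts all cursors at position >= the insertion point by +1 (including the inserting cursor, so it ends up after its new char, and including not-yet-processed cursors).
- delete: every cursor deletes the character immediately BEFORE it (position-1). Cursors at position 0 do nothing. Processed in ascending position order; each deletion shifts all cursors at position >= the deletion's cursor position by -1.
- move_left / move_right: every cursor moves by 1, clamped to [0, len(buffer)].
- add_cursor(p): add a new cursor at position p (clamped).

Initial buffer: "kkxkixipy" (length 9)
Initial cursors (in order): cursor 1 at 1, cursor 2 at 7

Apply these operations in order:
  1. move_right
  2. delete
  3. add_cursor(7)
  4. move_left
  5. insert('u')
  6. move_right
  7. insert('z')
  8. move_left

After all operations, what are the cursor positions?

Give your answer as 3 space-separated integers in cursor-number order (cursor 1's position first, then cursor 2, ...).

After op 1 (move_right): buffer="kkxkixipy" (len 9), cursors c1@2 c2@8, authorship .........
After op 2 (delete): buffer="kxkixiy" (len 7), cursors c1@1 c2@6, authorship .......
After op 3 (add_cursor(7)): buffer="kxkixiy" (len 7), cursors c1@1 c2@6 c3@7, authorship .......
After op 4 (move_left): buffer="kxkixiy" (len 7), cursors c1@0 c2@5 c3@6, authorship .......
After op 5 (insert('u')): buffer="ukxkixuiuy" (len 10), cursors c1@1 c2@7 c3@9, authorship 1.....2.3.
After op 6 (move_right): buffer="ukxkixuiuy" (len 10), cursors c1@2 c2@8 c3@10, authorship 1.....2.3.
After op 7 (insert('z')): buffer="ukzxkixuizuyz" (len 13), cursors c1@3 c2@10 c3@13, authorship 1.1....2.23.3
After op 8 (move_left): buffer="ukzxkixuizuyz" (len 13), cursors c1@2 c2@9 c3@12, authorship 1.1....2.23.3

Answer: 2 9 12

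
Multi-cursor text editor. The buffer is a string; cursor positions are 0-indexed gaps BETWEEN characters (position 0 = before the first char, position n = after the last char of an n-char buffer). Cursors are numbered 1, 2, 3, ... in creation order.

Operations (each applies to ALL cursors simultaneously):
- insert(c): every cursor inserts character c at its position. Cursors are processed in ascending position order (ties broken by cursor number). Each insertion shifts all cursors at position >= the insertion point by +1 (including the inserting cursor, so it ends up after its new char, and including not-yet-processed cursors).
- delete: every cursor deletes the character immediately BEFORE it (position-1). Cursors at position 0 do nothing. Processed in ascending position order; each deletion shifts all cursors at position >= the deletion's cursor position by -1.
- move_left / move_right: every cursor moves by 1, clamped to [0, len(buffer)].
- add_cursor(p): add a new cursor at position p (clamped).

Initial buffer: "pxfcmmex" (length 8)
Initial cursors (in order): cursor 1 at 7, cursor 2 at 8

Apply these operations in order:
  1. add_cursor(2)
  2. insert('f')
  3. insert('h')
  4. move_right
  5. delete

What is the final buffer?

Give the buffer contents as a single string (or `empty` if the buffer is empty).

After op 1 (add_cursor(2)): buffer="pxfcmmex" (len 8), cursors c3@2 c1@7 c2@8, authorship ........
After op 2 (insert('f')): buffer="pxffcmmefxf" (len 11), cursors c3@3 c1@9 c2@11, authorship ..3.....1.2
After op 3 (insert('h')): buffer="pxfhfcmmefhxfh" (len 14), cursors c3@4 c1@11 c2@14, authorship ..33.....11.22
After op 4 (move_right): buffer="pxfhfcmmefhxfh" (len 14), cursors c3@5 c1@12 c2@14, authorship ..33.....11.22
After op 5 (delete): buffer="pxfhcmmefhf" (len 11), cursors c3@4 c1@10 c2@11, authorship ..33....112

Answer: pxfhcmmefhf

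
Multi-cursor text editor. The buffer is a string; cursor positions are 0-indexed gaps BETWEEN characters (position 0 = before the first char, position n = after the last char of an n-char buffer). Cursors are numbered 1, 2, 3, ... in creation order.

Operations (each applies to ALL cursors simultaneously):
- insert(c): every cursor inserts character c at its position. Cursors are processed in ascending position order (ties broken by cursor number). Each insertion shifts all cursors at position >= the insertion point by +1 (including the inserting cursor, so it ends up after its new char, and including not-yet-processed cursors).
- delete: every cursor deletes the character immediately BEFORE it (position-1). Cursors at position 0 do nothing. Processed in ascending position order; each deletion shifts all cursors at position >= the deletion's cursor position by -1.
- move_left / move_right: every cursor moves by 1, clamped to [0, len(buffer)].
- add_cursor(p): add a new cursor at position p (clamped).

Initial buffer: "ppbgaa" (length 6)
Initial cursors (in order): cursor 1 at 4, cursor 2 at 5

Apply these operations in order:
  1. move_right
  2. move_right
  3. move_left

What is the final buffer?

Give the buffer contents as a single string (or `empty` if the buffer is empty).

After op 1 (move_right): buffer="ppbgaa" (len 6), cursors c1@5 c2@6, authorship ......
After op 2 (move_right): buffer="ppbgaa" (len 6), cursors c1@6 c2@6, authorship ......
After op 3 (move_left): buffer="ppbgaa" (len 6), cursors c1@5 c2@5, authorship ......

Answer: ppbgaa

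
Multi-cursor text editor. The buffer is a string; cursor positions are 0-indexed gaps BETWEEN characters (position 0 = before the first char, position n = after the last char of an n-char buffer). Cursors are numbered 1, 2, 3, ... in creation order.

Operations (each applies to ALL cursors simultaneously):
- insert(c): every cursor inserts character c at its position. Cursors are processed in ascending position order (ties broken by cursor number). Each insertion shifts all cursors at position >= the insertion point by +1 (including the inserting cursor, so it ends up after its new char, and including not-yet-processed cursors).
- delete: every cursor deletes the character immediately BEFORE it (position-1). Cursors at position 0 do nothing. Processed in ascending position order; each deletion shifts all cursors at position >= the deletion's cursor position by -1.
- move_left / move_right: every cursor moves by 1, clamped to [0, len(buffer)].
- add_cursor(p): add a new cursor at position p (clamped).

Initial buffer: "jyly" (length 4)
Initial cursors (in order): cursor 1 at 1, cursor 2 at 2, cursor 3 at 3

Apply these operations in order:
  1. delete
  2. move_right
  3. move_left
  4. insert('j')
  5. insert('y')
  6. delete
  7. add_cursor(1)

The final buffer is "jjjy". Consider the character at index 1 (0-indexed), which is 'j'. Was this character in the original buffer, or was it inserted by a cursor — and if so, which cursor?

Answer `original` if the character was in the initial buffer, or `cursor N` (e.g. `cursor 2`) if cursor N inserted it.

After op 1 (delete): buffer="y" (len 1), cursors c1@0 c2@0 c3@0, authorship .
After op 2 (move_right): buffer="y" (len 1), cursors c1@1 c2@1 c3@1, authorship .
After op 3 (move_left): buffer="y" (len 1), cursors c1@0 c2@0 c3@0, authorship .
After op 4 (insert('j')): buffer="jjjy" (len 4), cursors c1@3 c2@3 c3@3, authorship 123.
After op 5 (insert('y')): buffer="jjjyyyy" (len 7), cursors c1@6 c2@6 c3@6, authorship 123123.
After op 6 (delete): buffer="jjjy" (len 4), cursors c1@3 c2@3 c3@3, authorship 123.
After op 7 (add_cursor(1)): buffer="jjjy" (len 4), cursors c4@1 c1@3 c2@3 c3@3, authorship 123.
Authorship (.=original, N=cursor N): 1 2 3 .
Index 1: author = 2

Answer: cursor 2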